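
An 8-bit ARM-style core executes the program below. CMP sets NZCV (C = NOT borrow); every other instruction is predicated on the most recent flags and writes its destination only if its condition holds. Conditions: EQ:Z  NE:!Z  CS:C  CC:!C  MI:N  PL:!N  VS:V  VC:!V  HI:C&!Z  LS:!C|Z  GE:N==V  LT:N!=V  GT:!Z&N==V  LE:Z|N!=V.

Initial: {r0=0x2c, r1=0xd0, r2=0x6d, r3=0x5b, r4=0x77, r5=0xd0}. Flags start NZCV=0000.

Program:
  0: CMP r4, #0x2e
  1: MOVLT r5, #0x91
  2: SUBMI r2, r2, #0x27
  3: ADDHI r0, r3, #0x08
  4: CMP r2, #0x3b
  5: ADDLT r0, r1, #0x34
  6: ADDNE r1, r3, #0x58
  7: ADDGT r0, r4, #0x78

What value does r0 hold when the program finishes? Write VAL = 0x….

VAL = 0xef

0: ✓ CMP  NZCV=0010
1: · MOVLT
2: · SUBMI
3: ✓ ADDHI  r0←0x63
4: ✓ CMP  NZCV=0010
5: · ADDLT
6: ✓ ADDNE  r1←0xb3
7: ✓ ADDGT  r0←0xef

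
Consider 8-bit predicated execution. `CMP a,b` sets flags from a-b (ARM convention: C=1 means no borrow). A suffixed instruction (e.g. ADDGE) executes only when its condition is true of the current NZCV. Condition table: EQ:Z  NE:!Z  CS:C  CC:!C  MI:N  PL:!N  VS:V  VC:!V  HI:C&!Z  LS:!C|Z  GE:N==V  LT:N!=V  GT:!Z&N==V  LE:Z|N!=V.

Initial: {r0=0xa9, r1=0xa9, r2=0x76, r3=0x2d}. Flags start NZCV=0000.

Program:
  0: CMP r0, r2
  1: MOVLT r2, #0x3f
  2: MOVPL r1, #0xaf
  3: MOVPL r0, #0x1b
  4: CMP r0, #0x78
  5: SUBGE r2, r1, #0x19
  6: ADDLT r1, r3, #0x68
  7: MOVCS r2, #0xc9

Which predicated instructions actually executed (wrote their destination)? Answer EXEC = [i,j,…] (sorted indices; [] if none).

EXEC = [1,2,3,6]

0: ✓ CMP  NZCV=0011
1: ✓ MOVLT  r2←0x3f
2: ✓ MOVPL  r1←0xaf
3: ✓ MOVPL  r0←0x1b
4: ✓ CMP  NZCV=1000
5: · SUBGE
6: ✓ ADDLT  r1←0x95
7: · MOVCS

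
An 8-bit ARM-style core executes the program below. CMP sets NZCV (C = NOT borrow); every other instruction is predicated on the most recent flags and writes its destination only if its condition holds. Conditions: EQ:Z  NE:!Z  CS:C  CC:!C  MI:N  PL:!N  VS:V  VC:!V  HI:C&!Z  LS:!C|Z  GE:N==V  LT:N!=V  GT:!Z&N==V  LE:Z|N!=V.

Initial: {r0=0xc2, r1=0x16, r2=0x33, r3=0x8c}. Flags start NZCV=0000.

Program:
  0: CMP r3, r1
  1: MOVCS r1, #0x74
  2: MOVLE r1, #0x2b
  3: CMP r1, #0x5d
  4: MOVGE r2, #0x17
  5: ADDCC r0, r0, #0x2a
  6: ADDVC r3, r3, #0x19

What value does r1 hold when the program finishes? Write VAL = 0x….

[0] flags=0011 → (cmp)
[1] flags=0011 CS?T → r1=0x74
[2] flags=0011 LE?T → r1=0x2b
[3] flags=1000 → (cmp)
[4] flags=1000 GE?F → skip
[5] flags=1000 CC?T → r0=0xec
[6] flags=1000 VC?T → r3=0xa5

VAL = 0x2b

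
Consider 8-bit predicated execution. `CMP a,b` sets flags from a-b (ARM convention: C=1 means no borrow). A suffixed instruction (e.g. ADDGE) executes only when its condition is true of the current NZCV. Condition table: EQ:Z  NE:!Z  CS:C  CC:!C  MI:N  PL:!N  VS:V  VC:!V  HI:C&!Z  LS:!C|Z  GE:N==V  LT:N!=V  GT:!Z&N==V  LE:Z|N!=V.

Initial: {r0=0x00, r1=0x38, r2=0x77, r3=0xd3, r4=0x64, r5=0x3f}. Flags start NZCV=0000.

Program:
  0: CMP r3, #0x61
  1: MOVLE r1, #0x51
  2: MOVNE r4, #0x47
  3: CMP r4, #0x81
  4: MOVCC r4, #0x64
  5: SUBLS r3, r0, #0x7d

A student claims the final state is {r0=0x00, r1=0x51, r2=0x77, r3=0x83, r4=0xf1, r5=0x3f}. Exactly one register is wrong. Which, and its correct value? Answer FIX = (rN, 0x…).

0: ✓ CMP  NZCV=0011
1: ✓ MOVLE  r1←0x51
2: ✓ MOVNE  r4←0x47
3: ✓ CMP  NZCV=1001
4: ✓ MOVCC  r4←0x64
5: ✓ SUBLS  r3←0x83

FIX = (r4, 0x64)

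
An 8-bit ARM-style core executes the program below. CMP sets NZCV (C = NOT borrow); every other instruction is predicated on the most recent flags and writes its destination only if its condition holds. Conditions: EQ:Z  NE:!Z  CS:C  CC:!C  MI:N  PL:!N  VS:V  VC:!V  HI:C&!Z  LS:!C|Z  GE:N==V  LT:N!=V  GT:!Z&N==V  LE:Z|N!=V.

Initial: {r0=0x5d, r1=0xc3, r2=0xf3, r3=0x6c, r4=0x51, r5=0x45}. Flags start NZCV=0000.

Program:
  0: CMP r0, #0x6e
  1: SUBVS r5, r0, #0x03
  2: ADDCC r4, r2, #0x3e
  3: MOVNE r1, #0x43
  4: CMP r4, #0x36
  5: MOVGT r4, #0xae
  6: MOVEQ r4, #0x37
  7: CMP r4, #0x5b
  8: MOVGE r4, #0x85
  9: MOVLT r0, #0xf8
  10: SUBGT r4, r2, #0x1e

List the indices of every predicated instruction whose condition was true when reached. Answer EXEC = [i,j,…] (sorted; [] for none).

EXEC = [2,3,9]

[0] flags=1000 → (cmp)
[1] flags=1000 VS?F → skip
[2] flags=1000 CC?T → r4=0x31
[3] flags=1000 NE?T → r1=0x43
[4] flags=1000 → (cmp)
[5] flags=1000 GT?F → skip
[6] flags=1000 EQ?F → skip
[7] flags=1000 → (cmp)
[8] flags=1000 GE?F → skip
[9] flags=1000 LT?T → r0=0xf8
[10] flags=1000 GT?F → skip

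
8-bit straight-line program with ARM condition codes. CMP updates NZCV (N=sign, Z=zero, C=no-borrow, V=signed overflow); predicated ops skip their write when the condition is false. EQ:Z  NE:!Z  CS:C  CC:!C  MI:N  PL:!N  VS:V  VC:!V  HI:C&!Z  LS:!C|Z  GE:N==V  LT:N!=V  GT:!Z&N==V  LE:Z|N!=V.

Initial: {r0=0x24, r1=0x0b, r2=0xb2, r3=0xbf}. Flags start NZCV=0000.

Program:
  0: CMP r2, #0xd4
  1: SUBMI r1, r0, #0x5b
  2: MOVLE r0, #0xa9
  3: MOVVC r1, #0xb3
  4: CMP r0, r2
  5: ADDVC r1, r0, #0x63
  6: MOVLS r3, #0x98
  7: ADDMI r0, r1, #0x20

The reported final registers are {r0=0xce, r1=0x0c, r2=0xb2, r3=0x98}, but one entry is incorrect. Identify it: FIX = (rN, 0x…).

[0] flags=1000 → (cmp)
[1] flags=1000 MI?T → r1=0xc9
[2] flags=1000 LE?T → r0=0xa9
[3] flags=1000 VC?T → r1=0xb3
[4] flags=1000 → (cmp)
[5] flags=1000 VC?T → r1=0x0c
[6] flags=1000 LS?T → r3=0x98
[7] flags=1000 MI?T → r0=0x2c

FIX = (r0, 0x2c)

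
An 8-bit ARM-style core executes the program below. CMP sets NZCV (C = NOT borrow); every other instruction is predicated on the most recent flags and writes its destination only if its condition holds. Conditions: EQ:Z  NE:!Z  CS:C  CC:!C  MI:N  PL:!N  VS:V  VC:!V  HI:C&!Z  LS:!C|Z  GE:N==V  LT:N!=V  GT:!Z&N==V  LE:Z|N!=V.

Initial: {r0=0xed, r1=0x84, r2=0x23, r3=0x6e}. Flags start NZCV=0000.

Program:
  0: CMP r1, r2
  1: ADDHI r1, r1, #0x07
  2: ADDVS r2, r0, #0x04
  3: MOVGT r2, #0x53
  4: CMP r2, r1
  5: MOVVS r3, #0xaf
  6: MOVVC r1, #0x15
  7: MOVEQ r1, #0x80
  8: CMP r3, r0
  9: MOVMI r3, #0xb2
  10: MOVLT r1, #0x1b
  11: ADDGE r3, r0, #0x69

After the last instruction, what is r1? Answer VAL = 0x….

0: ✓ CMP  NZCV=0011
1: ✓ ADDHI  r1←0x8b
2: ✓ ADDVS  r2←0xf1
3: · MOVGT
4: ✓ CMP  NZCV=0010
5: · MOVVS
6: ✓ MOVVC  r1←0x15
7: · MOVEQ
8: ✓ CMP  NZCV=1001
9: ✓ MOVMI  r3←0xb2
10: · MOVLT
11: ✓ ADDGE  r3←0x56

VAL = 0x15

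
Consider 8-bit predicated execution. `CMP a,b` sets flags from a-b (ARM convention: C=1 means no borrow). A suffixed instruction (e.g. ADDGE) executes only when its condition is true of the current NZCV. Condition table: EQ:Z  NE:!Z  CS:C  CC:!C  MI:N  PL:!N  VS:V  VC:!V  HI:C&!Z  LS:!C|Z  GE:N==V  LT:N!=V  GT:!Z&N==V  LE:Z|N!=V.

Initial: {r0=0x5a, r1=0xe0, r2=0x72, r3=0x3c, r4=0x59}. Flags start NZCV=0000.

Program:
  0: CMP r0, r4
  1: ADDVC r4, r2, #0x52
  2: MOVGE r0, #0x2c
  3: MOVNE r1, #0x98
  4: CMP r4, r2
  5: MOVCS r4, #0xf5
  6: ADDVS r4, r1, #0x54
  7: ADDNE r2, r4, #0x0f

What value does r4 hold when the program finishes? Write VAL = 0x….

VAL = 0xec

0: ✓ CMP  NZCV=0010
1: ✓ ADDVC  r4←0xc4
2: ✓ MOVGE  r0←0x2c
3: ✓ MOVNE  r1←0x98
4: ✓ CMP  NZCV=0011
5: ✓ MOVCS  r4←0xf5
6: ✓ ADDVS  r4←0xec
7: ✓ ADDNE  r2←0xfb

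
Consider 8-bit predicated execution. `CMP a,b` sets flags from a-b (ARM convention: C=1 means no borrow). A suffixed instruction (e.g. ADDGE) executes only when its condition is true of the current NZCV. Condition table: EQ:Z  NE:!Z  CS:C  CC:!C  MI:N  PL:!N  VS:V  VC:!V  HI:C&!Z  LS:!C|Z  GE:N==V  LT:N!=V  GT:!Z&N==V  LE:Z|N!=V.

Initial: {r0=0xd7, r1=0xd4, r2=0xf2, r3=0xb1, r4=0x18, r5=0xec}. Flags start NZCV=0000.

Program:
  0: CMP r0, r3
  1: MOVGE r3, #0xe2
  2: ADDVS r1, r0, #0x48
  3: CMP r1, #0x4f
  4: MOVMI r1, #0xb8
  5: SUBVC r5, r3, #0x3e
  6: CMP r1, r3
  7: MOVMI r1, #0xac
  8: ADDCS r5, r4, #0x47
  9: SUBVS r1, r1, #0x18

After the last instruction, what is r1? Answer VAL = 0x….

[0] flags=0010 → (cmp)
[1] flags=0010 GE?T → r3=0xe2
[2] flags=0010 VS?F → skip
[3] flags=1010 → (cmp)
[4] flags=1010 MI?T → r1=0xb8
[5] flags=1010 VC?T → r5=0xa4
[6] flags=1000 → (cmp)
[7] flags=1000 MI?T → r1=0xac
[8] flags=1000 CS?F → skip
[9] flags=1000 VS?F → skip

VAL = 0xac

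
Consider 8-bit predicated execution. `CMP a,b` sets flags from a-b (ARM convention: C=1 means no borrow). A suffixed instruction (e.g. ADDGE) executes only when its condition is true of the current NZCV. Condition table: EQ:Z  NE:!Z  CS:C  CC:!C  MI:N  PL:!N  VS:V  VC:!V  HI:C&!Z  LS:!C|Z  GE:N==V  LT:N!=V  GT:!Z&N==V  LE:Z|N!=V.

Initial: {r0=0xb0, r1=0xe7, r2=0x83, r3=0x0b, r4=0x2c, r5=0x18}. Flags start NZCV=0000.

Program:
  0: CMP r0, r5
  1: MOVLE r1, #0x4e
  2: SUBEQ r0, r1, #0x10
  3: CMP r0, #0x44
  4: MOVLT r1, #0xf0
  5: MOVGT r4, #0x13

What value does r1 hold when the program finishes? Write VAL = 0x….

VAL = 0xf0

[0] flags=1010 → (cmp)
[1] flags=1010 LE?T → r1=0x4e
[2] flags=1010 EQ?F → skip
[3] flags=0011 → (cmp)
[4] flags=0011 LT?T → r1=0xf0
[5] flags=0011 GT?F → skip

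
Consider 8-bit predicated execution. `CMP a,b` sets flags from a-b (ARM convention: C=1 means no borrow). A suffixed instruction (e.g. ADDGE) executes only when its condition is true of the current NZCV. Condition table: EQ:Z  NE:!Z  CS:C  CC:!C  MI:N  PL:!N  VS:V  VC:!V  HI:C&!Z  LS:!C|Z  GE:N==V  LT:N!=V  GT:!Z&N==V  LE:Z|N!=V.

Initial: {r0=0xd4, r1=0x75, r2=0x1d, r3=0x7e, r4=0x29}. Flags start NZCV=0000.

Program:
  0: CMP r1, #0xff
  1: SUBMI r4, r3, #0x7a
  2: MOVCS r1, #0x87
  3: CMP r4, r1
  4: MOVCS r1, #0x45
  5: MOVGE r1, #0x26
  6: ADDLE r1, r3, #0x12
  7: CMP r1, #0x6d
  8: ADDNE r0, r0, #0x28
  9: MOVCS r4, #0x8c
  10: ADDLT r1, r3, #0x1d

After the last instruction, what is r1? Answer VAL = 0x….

VAL = 0x9b

[0] flags=0000 → (cmp)
[1] flags=0000 MI?F → skip
[2] flags=0000 CS?F → skip
[3] flags=1000 → (cmp)
[4] flags=1000 CS?F → skip
[5] flags=1000 GE?F → skip
[6] flags=1000 LE?T → r1=0x90
[7] flags=0011 → (cmp)
[8] flags=0011 NE?T → r0=0xfc
[9] flags=0011 CS?T → r4=0x8c
[10] flags=0011 LT?T → r1=0x9b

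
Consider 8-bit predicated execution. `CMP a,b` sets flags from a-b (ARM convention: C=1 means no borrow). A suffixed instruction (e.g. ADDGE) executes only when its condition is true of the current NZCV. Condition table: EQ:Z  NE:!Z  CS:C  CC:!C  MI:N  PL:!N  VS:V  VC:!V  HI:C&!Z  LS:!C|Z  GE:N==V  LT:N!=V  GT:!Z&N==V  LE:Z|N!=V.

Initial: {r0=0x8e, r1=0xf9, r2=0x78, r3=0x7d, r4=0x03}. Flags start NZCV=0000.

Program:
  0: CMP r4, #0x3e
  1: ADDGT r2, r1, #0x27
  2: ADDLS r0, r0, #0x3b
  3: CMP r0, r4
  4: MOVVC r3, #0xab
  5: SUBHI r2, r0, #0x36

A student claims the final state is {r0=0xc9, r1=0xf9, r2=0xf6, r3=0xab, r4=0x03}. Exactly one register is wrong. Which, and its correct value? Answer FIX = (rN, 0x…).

FIX = (r2, 0x93)

[0] flags=1000 → (cmp)
[1] flags=1000 GT?F → skip
[2] flags=1000 LS?T → r0=0xc9
[3] flags=1010 → (cmp)
[4] flags=1010 VC?T → r3=0xab
[5] flags=1010 HI?T → r2=0x93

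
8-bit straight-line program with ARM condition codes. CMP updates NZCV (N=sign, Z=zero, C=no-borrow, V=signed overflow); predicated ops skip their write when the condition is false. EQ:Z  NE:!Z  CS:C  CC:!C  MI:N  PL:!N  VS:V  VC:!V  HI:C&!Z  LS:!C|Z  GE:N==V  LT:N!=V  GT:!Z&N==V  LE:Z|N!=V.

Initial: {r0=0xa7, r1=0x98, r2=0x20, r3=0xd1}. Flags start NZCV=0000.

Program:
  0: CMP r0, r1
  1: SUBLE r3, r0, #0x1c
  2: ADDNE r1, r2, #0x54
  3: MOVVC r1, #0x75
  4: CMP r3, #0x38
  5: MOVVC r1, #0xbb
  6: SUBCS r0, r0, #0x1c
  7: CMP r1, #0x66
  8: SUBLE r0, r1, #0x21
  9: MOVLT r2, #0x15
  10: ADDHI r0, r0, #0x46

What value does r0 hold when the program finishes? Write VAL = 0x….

VAL = 0xe0

[0] flags=0010 → (cmp)
[1] flags=0010 LE?F → skip
[2] flags=0010 NE?T → r1=0x74
[3] flags=0010 VC?T → r1=0x75
[4] flags=1010 → (cmp)
[5] flags=1010 VC?T → r1=0xbb
[6] flags=1010 CS?T → r0=0x8b
[7] flags=0011 → (cmp)
[8] flags=0011 LE?T → r0=0x9a
[9] flags=0011 LT?T → r2=0x15
[10] flags=0011 HI?T → r0=0xe0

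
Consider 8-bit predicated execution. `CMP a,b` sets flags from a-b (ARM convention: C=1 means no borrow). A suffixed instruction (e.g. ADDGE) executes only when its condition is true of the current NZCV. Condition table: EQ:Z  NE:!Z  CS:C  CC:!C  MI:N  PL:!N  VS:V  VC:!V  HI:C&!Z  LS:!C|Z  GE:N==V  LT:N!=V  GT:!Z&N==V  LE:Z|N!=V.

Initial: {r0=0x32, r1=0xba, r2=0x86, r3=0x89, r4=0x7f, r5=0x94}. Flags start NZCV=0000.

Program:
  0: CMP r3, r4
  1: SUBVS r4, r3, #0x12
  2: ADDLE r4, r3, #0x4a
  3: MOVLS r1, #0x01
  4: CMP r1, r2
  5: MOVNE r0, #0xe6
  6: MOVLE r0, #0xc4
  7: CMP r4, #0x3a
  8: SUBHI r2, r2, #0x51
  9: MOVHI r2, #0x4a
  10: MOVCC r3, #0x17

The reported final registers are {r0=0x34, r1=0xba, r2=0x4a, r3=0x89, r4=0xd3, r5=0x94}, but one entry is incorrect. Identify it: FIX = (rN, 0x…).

[0] flags=0011 → (cmp)
[1] flags=0011 VS?T → r4=0x77
[2] flags=0011 LE?T → r4=0xd3
[3] flags=0011 LS?F → skip
[4] flags=0010 → (cmp)
[5] flags=0010 NE?T → r0=0xe6
[6] flags=0010 LE?F → skip
[7] flags=1010 → (cmp)
[8] flags=1010 HI?T → r2=0x35
[9] flags=1010 HI?T → r2=0x4a
[10] flags=1010 CC?F → skip

FIX = (r0, 0xe6)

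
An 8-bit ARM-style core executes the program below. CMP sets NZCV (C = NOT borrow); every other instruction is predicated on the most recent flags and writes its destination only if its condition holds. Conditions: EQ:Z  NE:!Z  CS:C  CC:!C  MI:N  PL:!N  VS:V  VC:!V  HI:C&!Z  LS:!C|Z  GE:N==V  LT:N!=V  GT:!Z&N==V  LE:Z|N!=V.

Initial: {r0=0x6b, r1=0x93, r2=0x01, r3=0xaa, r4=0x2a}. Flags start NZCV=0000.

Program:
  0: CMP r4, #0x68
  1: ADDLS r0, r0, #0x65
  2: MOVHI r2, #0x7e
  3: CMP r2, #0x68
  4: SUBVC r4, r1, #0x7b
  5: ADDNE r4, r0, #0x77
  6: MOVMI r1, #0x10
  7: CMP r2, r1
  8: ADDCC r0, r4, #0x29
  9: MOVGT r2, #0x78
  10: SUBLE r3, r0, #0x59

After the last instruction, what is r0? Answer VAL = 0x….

[0] flags=1000 → (cmp)
[1] flags=1000 LS?T → r0=0xd0
[2] flags=1000 HI?F → skip
[3] flags=1000 → (cmp)
[4] flags=1000 VC?T → r4=0x18
[5] flags=1000 NE?T → r4=0x47
[6] flags=1000 MI?T → r1=0x10
[7] flags=1000 → (cmp)
[8] flags=1000 CC?T → r0=0x70
[9] flags=1000 GT?F → skip
[10] flags=1000 LE?T → r3=0x17

VAL = 0x70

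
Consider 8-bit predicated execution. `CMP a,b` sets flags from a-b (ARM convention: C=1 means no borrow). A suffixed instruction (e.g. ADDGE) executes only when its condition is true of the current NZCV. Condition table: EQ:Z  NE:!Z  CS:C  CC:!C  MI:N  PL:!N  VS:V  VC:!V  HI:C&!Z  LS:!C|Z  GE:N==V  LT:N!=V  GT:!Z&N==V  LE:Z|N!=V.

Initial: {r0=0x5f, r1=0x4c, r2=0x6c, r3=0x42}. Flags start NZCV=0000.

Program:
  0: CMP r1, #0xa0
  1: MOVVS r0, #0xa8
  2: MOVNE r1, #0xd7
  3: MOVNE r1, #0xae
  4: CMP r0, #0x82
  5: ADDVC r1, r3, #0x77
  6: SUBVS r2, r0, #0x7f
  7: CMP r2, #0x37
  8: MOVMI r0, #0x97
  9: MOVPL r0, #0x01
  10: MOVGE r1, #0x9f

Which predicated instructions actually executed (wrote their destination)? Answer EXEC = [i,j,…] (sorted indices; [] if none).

EXEC = [1,2,3,5,9,10]

0: ✓ CMP  NZCV=1001
1: ✓ MOVVS  r0←0xa8
2: ✓ MOVNE  r1←0xd7
3: ✓ MOVNE  r1←0xae
4: ✓ CMP  NZCV=0010
5: ✓ ADDVC  r1←0xb9
6: · SUBVS
7: ✓ CMP  NZCV=0010
8: · MOVMI
9: ✓ MOVPL  r0←0x01
10: ✓ MOVGE  r1←0x9f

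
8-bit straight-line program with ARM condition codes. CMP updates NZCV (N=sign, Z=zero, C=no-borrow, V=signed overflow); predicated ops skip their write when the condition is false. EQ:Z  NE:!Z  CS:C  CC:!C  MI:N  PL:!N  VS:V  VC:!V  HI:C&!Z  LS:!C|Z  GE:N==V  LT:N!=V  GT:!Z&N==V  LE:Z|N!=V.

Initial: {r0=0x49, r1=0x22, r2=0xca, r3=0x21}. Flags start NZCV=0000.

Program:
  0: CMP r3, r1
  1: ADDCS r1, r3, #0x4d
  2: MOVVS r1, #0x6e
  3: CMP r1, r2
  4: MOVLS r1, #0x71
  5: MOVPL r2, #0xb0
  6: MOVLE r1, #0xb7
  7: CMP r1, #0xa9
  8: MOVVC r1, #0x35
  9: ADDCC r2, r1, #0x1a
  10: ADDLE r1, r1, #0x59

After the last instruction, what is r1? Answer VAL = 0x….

VAL = 0x71

0: ✓ CMP  NZCV=1000
1: · ADDCS
2: · MOVVS
3: ✓ CMP  NZCV=0000
4: ✓ MOVLS  r1←0x71
5: ✓ MOVPL  r2←0xb0
6: · MOVLE
7: ✓ CMP  NZCV=1001
8: · MOVVC
9: ✓ ADDCC  r2←0x8b
10: · ADDLE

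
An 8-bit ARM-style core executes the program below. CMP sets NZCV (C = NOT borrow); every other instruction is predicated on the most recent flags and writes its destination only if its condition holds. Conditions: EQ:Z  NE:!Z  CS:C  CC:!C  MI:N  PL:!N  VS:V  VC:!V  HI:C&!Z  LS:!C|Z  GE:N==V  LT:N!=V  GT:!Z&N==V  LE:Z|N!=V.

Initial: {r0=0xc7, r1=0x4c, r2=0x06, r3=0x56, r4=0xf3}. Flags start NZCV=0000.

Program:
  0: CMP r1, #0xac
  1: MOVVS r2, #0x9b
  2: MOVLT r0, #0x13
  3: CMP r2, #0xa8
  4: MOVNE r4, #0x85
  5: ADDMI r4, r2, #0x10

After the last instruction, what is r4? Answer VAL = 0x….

VAL = 0xab

[0] flags=1001 → (cmp)
[1] flags=1001 VS?T → r2=0x9b
[2] flags=1001 LT?F → skip
[3] flags=1000 → (cmp)
[4] flags=1000 NE?T → r4=0x85
[5] flags=1000 MI?T → r4=0xab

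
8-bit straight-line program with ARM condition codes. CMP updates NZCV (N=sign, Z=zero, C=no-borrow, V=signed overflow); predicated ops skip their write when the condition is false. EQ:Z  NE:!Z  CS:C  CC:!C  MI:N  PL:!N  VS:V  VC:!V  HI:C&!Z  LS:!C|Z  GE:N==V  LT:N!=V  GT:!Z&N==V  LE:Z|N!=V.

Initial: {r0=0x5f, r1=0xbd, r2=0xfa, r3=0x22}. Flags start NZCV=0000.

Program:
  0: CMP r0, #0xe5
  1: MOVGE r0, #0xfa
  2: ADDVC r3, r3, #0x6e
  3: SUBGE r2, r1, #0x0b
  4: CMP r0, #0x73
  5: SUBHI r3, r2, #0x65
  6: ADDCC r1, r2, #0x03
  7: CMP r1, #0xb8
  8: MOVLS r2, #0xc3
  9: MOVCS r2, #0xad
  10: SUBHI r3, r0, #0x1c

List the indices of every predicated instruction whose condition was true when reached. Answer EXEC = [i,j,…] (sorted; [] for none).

EXEC = [1,2,3,5,9,10]

0: ✓ CMP  NZCV=0000
1: ✓ MOVGE  r0←0xfa
2: ✓ ADDVC  r3←0x90
3: ✓ SUBGE  r2←0xb2
4: ✓ CMP  NZCV=1010
5: ✓ SUBHI  r3←0x4d
6: · ADDCC
7: ✓ CMP  NZCV=0010
8: · MOVLS
9: ✓ MOVCS  r2←0xad
10: ✓ SUBHI  r3←0xde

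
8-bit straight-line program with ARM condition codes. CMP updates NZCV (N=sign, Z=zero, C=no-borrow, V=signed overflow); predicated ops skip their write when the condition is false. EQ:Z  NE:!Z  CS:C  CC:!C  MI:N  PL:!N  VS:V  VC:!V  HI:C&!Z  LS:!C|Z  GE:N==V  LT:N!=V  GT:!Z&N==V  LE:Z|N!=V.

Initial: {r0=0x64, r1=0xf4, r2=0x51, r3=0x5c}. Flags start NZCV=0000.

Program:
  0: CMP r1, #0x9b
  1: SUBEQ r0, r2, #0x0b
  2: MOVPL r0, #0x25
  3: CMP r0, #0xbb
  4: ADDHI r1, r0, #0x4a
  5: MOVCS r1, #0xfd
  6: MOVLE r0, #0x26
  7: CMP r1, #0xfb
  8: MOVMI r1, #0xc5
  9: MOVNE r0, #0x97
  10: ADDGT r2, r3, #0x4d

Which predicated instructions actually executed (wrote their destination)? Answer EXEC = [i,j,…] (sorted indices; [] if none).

[0] flags=0010 → (cmp)
[1] flags=0010 EQ?F → skip
[2] flags=0010 PL?T → r0=0x25
[3] flags=0000 → (cmp)
[4] flags=0000 HI?F → skip
[5] flags=0000 CS?F → skip
[6] flags=0000 LE?F → skip
[7] flags=1000 → (cmp)
[8] flags=1000 MI?T → r1=0xc5
[9] flags=1000 NE?T → r0=0x97
[10] flags=1000 GT?F → skip

EXEC = [2,8,9]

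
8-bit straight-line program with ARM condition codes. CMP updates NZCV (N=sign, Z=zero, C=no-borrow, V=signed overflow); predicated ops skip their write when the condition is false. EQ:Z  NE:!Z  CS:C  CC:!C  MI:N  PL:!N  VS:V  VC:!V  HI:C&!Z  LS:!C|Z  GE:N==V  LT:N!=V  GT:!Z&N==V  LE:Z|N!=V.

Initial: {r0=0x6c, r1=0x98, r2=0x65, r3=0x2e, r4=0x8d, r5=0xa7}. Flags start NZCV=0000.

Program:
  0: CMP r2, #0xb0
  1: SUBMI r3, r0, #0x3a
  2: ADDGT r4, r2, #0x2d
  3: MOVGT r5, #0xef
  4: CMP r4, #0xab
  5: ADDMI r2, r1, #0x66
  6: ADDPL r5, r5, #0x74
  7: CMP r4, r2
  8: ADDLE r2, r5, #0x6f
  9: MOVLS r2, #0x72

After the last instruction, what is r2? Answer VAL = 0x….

0: ✓ CMP  NZCV=1001
1: ✓ SUBMI  r3←0x32
2: ✓ ADDGT  r4←0x92
3: ✓ MOVGT  r5←0xef
4: ✓ CMP  NZCV=1000
5: ✓ ADDMI  r2←0xfe
6: · ADDPL
7: ✓ CMP  NZCV=1000
8: ✓ ADDLE  r2←0x5e
9: ✓ MOVLS  r2←0x72

VAL = 0x72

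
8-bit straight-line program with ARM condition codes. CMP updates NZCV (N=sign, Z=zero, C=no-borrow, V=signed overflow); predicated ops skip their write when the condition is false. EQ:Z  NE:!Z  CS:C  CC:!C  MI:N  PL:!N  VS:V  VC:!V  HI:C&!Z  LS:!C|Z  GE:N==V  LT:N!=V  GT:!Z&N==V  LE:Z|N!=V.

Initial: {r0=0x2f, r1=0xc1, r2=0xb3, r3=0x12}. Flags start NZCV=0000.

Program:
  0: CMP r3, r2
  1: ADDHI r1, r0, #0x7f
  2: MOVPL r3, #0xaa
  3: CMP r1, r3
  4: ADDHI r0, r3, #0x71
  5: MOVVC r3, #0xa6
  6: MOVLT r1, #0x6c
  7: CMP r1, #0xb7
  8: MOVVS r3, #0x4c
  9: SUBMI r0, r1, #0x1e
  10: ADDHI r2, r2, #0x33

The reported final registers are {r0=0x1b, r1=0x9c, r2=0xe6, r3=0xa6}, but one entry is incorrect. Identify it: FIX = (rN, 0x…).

FIX = (r1, 0xc1)

0: ✓ CMP  NZCV=0000
1: · ADDHI
2: ✓ MOVPL  r3←0xaa
3: ✓ CMP  NZCV=0010
4: ✓ ADDHI  r0←0x1b
5: ✓ MOVVC  r3←0xa6
6: · MOVLT
7: ✓ CMP  NZCV=0010
8: · MOVVS
9: · SUBMI
10: ✓ ADDHI  r2←0xe6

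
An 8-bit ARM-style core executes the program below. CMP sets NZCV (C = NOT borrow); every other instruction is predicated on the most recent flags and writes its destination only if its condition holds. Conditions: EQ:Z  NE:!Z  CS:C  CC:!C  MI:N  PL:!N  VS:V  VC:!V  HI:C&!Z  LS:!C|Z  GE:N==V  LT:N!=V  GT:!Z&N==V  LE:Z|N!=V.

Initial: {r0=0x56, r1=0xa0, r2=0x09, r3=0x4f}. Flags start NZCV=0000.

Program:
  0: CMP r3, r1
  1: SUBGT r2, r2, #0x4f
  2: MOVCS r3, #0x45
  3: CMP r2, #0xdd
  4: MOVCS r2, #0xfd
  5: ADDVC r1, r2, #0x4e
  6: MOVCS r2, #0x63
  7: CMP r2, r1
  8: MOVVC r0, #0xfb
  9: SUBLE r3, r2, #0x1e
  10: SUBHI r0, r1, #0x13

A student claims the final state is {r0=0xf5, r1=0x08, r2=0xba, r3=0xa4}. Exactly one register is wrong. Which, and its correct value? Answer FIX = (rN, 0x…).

[0] flags=1001 → (cmp)
[1] flags=1001 GT?T → r2=0xba
[2] flags=1001 CS?F → skip
[3] flags=1000 → (cmp)
[4] flags=1000 CS?F → skip
[5] flags=1000 VC?T → r1=0x08
[6] flags=1000 CS?F → skip
[7] flags=1010 → (cmp)
[8] flags=1010 VC?T → r0=0xfb
[9] flags=1010 LE?T → r3=0x9c
[10] flags=1010 HI?T → r0=0xf5

FIX = (r3, 0x9c)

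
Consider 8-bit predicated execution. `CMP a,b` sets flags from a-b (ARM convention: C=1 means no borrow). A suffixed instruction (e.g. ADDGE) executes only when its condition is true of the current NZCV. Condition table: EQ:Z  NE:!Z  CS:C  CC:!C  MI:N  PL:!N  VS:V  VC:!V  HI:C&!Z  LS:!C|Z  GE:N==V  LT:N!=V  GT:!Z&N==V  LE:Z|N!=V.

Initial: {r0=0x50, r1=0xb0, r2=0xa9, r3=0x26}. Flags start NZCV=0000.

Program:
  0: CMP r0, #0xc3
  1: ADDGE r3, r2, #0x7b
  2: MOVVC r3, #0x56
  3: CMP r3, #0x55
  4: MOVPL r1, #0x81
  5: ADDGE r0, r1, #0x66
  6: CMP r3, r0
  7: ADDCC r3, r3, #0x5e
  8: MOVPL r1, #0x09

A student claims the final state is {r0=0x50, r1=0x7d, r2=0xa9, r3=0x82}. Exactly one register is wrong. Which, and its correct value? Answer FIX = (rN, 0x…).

FIX = (r1, 0xb0)

0: ✓ CMP  NZCV=1001
1: ✓ ADDGE  r3←0x24
2: · MOVVC
3: ✓ CMP  NZCV=1000
4: · MOVPL
5: · ADDGE
6: ✓ CMP  NZCV=1000
7: ✓ ADDCC  r3←0x82
8: · MOVPL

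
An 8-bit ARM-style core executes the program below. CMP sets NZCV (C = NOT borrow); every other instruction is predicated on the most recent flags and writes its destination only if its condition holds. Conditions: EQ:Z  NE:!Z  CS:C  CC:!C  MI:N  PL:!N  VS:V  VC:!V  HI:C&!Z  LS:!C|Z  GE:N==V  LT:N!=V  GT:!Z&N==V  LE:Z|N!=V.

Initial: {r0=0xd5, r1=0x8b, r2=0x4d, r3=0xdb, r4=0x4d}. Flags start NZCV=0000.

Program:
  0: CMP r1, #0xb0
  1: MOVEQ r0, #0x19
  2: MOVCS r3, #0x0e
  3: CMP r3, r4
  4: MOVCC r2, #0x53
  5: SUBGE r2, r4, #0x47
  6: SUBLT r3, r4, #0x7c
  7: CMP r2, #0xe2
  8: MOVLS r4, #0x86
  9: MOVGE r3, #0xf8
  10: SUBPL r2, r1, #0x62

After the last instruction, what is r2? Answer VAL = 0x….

VAL = 0x29

[0] flags=1000 → (cmp)
[1] flags=1000 EQ?F → skip
[2] flags=1000 CS?F → skip
[3] flags=1010 → (cmp)
[4] flags=1010 CC?F → skip
[5] flags=1010 GE?F → skip
[6] flags=1010 LT?T → r3=0xd1
[7] flags=0000 → (cmp)
[8] flags=0000 LS?T → r4=0x86
[9] flags=0000 GE?T → r3=0xf8
[10] flags=0000 PL?T → r2=0x29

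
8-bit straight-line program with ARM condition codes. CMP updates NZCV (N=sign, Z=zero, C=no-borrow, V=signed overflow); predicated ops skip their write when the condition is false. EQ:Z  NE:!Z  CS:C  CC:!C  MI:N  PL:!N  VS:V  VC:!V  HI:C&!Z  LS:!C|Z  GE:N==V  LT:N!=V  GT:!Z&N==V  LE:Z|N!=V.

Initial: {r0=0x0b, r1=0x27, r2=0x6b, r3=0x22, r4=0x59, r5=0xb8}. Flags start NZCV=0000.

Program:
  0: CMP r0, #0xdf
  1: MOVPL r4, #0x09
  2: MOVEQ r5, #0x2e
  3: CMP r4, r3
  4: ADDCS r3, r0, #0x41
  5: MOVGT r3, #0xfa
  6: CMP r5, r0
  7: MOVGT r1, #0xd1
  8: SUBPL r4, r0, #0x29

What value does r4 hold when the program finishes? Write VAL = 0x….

[0] flags=0000 → (cmp)
[1] flags=0000 PL?T → r4=0x09
[2] flags=0000 EQ?F → skip
[3] flags=1000 → (cmp)
[4] flags=1000 CS?F → skip
[5] flags=1000 GT?F → skip
[6] flags=1010 → (cmp)
[7] flags=1010 GT?F → skip
[8] flags=1010 PL?F → skip

VAL = 0x09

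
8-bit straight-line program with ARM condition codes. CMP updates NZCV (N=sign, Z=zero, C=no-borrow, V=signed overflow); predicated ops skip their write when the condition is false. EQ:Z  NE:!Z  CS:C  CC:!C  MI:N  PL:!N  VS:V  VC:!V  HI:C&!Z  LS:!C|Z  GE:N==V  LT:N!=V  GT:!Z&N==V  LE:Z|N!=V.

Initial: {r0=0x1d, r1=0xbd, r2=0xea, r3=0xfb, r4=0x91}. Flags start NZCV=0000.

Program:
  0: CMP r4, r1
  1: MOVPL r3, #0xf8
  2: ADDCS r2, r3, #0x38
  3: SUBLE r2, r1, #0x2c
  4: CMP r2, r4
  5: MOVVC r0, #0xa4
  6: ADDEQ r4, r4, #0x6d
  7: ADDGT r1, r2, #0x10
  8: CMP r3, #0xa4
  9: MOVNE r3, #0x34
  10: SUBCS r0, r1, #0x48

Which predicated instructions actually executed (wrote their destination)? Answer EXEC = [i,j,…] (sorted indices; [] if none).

0: ✓ CMP  NZCV=1000
1: · MOVPL
2: · ADDCS
3: ✓ SUBLE  r2←0x91
4: ✓ CMP  NZCV=0110
5: ✓ MOVVC  r0←0xa4
6: ✓ ADDEQ  r4←0xfe
7: · ADDGT
8: ✓ CMP  NZCV=0010
9: ✓ MOVNE  r3←0x34
10: ✓ SUBCS  r0←0x75

EXEC = [3,5,6,9,10]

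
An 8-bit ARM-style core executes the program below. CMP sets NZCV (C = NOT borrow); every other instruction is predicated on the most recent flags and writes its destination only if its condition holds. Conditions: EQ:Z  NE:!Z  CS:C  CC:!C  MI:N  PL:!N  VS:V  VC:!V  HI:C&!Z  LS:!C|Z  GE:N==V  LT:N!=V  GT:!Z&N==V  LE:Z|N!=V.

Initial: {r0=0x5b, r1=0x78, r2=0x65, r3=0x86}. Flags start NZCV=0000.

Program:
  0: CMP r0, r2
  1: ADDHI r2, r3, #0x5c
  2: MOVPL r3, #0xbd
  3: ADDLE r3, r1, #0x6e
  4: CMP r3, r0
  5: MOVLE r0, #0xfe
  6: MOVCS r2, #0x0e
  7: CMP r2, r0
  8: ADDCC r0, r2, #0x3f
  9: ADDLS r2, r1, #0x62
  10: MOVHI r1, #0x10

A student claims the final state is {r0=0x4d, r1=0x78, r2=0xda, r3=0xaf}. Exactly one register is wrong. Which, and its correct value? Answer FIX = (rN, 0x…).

FIX = (r3, 0xe6)

0: ✓ CMP  NZCV=1000
1: · ADDHI
2: · MOVPL
3: ✓ ADDLE  r3←0xe6
4: ✓ CMP  NZCV=1010
5: ✓ MOVLE  r0←0xfe
6: ✓ MOVCS  r2←0x0e
7: ✓ CMP  NZCV=0000
8: ✓ ADDCC  r0←0x4d
9: ✓ ADDLS  r2←0xda
10: · MOVHI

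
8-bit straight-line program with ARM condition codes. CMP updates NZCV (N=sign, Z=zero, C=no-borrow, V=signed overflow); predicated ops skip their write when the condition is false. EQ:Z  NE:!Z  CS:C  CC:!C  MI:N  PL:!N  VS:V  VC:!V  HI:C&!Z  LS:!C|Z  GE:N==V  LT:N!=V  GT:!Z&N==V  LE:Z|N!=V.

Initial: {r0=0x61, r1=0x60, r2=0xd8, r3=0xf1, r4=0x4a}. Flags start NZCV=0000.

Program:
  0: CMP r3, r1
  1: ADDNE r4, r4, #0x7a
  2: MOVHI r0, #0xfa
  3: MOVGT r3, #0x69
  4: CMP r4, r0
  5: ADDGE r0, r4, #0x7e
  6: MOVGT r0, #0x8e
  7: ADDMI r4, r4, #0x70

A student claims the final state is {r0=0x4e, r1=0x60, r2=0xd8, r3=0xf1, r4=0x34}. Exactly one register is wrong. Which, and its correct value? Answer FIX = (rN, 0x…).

[0] flags=1010 → (cmp)
[1] flags=1010 NE?T → r4=0xc4
[2] flags=1010 HI?T → r0=0xfa
[3] flags=1010 GT?F → skip
[4] flags=1000 → (cmp)
[5] flags=1000 GE?F → skip
[6] flags=1000 GT?F → skip
[7] flags=1000 MI?T → r4=0x34

FIX = (r0, 0xfa)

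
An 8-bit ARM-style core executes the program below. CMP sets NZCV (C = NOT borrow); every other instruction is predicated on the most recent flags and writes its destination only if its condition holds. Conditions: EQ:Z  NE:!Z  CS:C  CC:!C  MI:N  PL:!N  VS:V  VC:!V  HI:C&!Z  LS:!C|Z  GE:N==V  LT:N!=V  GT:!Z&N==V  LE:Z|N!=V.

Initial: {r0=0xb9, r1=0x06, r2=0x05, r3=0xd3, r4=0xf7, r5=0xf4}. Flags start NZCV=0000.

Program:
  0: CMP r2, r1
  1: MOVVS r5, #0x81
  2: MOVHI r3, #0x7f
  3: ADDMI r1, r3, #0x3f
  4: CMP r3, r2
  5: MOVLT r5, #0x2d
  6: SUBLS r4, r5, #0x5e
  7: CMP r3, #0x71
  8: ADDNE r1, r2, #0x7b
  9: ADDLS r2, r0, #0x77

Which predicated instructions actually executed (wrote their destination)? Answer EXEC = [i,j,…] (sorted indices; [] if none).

[0] flags=1000 → (cmp)
[1] flags=1000 VS?F → skip
[2] flags=1000 HI?F → skip
[3] flags=1000 MI?T → r1=0x12
[4] flags=1010 → (cmp)
[5] flags=1010 LT?T → r5=0x2d
[6] flags=1010 LS?F → skip
[7] flags=0011 → (cmp)
[8] flags=0011 NE?T → r1=0x80
[9] flags=0011 LS?F → skip

EXEC = [3,5,8]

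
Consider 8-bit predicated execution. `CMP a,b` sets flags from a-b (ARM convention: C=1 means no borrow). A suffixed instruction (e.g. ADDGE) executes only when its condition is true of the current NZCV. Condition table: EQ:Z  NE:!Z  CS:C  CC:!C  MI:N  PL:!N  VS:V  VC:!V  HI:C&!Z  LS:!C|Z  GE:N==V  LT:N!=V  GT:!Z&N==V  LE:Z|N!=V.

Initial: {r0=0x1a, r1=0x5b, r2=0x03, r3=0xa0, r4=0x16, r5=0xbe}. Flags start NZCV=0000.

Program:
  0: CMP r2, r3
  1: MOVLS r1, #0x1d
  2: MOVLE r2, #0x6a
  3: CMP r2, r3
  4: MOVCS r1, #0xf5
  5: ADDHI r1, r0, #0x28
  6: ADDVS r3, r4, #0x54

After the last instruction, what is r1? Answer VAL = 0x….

VAL = 0x1d

[0] flags=0000 → (cmp)
[1] flags=0000 LS?T → r1=0x1d
[2] flags=0000 LE?F → skip
[3] flags=0000 → (cmp)
[4] flags=0000 CS?F → skip
[5] flags=0000 HI?F → skip
[6] flags=0000 VS?F → skip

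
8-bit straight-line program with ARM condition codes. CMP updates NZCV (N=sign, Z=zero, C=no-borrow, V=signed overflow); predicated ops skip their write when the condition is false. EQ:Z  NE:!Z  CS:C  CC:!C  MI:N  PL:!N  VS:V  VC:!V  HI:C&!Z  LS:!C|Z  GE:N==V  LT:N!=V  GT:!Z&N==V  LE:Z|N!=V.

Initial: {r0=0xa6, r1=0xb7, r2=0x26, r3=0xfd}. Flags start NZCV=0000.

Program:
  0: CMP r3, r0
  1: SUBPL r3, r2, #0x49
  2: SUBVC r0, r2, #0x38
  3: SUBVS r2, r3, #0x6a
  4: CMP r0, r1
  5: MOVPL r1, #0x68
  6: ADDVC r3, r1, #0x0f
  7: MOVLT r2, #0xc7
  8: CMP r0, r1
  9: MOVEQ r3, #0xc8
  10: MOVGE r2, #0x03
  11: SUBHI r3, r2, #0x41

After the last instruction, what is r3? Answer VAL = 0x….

0: ✓ CMP  NZCV=0010
1: ✓ SUBPL  r3←0xdd
2: ✓ SUBVC  r0←0xee
3: · SUBVS
4: ✓ CMP  NZCV=0010
5: ✓ MOVPL  r1←0x68
6: ✓ ADDVC  r3←0x77
7: · MOVLT
8: ✓ CMP  NZCV=1010
9: · MOVEQ
10: · MOVGE
11: ✓ SUBHI  r3←0xe5

VAL = 0xe5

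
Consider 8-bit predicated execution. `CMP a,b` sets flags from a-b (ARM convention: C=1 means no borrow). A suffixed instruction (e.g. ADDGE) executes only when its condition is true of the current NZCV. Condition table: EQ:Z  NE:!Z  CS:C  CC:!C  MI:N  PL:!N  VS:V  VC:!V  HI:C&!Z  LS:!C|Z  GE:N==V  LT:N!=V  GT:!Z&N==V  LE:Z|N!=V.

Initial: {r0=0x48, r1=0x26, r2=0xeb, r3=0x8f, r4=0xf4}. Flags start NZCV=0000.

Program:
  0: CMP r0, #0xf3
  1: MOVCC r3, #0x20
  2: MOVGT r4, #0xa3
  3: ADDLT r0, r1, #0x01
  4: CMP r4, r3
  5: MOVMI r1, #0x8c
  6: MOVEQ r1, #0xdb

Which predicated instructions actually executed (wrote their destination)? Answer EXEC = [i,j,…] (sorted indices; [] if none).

0: ✓ CMP  NZCV=0000
1: ✓ MOVCC  r3←0x20
2: ✓ MOVGT  r4←0xa3
3: · ADDLT
4: ✓ CMP  NZCV=1010
5: ✓ MOVMI  r1←0x8c
6: · MOVEQ

EXEC = [1,2,5]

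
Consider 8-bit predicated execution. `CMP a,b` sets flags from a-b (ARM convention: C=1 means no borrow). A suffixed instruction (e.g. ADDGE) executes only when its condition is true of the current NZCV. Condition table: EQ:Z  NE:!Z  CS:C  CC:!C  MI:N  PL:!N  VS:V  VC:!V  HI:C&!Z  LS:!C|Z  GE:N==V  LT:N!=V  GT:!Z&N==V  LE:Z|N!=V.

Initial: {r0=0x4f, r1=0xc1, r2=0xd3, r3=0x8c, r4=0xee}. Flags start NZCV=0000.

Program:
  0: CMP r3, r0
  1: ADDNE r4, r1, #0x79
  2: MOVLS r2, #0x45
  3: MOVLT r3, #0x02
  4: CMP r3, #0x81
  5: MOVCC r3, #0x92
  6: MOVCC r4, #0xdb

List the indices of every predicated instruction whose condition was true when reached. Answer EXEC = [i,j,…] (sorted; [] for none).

EXEC = [1,3,5,6]

[0] flags=0011 → (cmp)
[1] flags=0011 NE?T → r4=0x3a
[2] flags=0011 LS?F → skip
[3] flags=0011 LT?T → r3=0x02
[4] flags=1001 → (cmp)
[5] flags=1001 CC?T → r3=0x92
[6] flags=1001 CC?T → r4=0xdb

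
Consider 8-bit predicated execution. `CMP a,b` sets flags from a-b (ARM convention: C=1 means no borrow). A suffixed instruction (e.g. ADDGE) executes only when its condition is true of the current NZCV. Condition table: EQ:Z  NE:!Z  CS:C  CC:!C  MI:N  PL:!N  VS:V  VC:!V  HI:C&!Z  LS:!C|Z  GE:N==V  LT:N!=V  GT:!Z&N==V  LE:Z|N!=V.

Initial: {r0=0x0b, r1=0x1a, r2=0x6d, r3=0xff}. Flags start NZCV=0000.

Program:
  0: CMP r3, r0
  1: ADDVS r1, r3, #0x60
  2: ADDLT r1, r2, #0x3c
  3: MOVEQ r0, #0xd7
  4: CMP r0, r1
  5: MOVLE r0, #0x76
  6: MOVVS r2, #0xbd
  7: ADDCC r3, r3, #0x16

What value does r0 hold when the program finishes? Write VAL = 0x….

0: ✓ CMP  NZCV=1010
1: · ADDVS
2: ✓ ADDLT  r1←0xa9
3: · MOVEQ
4: ✓ CMP  NZCV=0000
5: · MOVLE
6: · MOVVS
7: ✓ ADDCC  r3←0x15

VAL = 0x0b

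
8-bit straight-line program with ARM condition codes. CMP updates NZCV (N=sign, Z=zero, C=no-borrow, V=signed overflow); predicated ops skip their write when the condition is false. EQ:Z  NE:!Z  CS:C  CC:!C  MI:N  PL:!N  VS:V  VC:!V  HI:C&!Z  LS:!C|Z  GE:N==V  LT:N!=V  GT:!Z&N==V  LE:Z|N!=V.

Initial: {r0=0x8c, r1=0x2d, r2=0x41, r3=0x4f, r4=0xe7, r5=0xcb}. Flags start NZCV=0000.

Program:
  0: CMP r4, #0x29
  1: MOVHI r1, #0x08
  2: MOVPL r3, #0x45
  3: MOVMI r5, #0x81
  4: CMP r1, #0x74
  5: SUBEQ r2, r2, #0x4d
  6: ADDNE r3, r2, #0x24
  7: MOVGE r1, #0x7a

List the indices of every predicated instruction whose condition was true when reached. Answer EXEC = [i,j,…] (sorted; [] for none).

EXEC = [1,3,6]

[0] flags=1010 → (cmp)
[1] flags=1010 HI?T → r1=0x08
[2] flags=1010 PL?F → skip
[3] flags=1010 MI?T → r5=0x81
[4] flags=1000 → (cmp)
[5] flags=1000 EQ?F → skip
[6] flags=1000 NE?T → r3=0x65
[7] flags=1000 GE?F → skip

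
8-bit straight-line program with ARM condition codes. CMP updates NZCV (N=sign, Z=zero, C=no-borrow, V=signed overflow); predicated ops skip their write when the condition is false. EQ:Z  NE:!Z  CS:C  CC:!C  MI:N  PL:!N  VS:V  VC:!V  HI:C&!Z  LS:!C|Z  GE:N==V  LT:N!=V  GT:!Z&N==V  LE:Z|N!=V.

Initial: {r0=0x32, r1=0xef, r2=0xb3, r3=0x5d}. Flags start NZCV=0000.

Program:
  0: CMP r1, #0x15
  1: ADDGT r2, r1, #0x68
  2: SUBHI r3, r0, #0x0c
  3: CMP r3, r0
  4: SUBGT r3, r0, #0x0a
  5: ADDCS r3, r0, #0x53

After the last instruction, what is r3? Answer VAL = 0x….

VAL = 0x26

[0] flags=1010 → (cmp)
[1] flags=1010 GT?F → skip
[2] flags=1010 HI?T → r3=0x26
[3] flags=1000 → (cmp)
[4] flags=1000 GT?F → skip
[5] flags=1000 CS?F → skip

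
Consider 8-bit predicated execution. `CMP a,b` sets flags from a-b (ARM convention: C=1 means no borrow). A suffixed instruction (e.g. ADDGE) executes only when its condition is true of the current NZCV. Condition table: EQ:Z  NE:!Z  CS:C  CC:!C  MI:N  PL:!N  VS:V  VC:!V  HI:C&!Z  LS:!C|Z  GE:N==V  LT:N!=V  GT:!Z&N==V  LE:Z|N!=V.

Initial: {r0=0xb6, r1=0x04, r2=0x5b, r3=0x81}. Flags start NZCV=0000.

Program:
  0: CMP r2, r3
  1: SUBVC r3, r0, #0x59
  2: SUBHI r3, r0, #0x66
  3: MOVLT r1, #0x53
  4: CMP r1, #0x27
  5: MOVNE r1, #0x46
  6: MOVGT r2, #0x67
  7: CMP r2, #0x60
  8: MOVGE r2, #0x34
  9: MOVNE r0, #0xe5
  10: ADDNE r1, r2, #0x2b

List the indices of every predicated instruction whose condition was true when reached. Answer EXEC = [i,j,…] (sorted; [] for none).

[0] flags=1001 → (cmp)
[1] flags=1001 VC?F → skip
[2] flags=1001 HI?F → skip
[3] flags=1001 LT?F → skip
[4] flags=1000 → (cmp)
[5] flags=1000 NE?T → r1=0x46
[6] flags=1000 GT?F → skip
[7] flags=1000 → (cmp)
[8] flags=1000 GE?F → skip
[9] flags=1000 NE?T → r0=0xe5
[10] flags=1000 NE?T → r1=0x86

EXEC = [5,9,10]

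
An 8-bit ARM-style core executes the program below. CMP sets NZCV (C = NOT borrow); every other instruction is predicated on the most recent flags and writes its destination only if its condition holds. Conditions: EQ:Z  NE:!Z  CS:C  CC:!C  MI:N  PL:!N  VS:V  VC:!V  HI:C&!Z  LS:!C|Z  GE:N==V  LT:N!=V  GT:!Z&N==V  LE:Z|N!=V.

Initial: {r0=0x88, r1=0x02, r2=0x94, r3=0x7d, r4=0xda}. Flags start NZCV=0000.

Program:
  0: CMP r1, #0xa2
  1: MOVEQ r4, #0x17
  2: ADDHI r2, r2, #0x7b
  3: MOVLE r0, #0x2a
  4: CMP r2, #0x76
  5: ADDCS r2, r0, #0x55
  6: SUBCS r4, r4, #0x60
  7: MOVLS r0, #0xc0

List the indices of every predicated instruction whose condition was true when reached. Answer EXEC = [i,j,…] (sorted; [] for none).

EXEC = [5,6]

0: ✓ CMP  NZCV=0000
1: · MOVEQ
2: · ADDHI
3: · MOVLE
4: ✓ CMP  NZCV=0011
5: ✓ ADDCS  r2←0xdd
6: ✓ SUBCS  r4←0x7a
7: · MOVLS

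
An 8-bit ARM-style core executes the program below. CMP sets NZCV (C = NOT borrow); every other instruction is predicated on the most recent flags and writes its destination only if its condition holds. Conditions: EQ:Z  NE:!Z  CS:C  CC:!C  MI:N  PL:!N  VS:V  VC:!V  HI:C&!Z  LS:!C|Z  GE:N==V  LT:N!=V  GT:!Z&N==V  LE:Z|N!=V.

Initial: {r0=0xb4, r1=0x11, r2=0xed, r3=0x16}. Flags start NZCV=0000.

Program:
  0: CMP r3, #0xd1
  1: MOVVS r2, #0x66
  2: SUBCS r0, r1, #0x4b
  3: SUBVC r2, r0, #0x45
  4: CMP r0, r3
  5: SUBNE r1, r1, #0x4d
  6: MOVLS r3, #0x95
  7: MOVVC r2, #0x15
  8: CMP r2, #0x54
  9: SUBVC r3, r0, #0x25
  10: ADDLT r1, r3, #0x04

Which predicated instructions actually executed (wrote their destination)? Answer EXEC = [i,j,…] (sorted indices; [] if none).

EXEC = [3,5,7,9,10]

[0] flags=0000 → (cmp)
[1] flags=0000 VS?F → skip
[2] flags=0000 CS?F → skip
[3] flags=0000 VC?T → r2=0x6f
[4] flags=1010 → (cmp)
[5] flags=1010 NE?T → r1=0xc4
[6] flags=1010 LS?F → skip
[7] flags=1010 VC?T → r2=0x15
[8] flags=1000 → (cmp)
[9] flags=1000 VC?T → r3=0x8f
[10] flags=1000 LT?T → r1=0x93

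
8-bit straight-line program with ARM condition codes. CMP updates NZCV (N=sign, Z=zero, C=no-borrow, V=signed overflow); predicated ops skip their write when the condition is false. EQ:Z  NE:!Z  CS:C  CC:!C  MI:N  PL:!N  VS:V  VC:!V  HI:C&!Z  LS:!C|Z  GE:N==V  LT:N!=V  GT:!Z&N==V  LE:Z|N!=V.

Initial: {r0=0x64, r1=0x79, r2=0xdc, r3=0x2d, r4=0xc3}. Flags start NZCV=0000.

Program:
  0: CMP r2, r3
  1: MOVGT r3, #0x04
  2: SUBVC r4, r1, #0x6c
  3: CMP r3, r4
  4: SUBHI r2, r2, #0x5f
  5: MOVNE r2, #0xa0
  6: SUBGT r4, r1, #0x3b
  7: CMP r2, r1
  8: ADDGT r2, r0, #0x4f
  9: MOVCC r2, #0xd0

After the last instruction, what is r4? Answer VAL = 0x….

VAL = 0x3e

[0] flags=1010 → (cmp)
[1] flags=1010 GT?F → skip
[2] flags=1010 VC?T → r4=0x0d
[3] flags=0010 → (cmp)
[4] flags=0010 HI?T → r2=0x7d
[5] flags=0010 NE?T → r2=0xa0
[6] flags=0010 GT?T → r4=0x3e
[7] flags=0011 → (cmp)
[8] flags=0011 GT?F → skip
[9] flags=0011 CC?F → skip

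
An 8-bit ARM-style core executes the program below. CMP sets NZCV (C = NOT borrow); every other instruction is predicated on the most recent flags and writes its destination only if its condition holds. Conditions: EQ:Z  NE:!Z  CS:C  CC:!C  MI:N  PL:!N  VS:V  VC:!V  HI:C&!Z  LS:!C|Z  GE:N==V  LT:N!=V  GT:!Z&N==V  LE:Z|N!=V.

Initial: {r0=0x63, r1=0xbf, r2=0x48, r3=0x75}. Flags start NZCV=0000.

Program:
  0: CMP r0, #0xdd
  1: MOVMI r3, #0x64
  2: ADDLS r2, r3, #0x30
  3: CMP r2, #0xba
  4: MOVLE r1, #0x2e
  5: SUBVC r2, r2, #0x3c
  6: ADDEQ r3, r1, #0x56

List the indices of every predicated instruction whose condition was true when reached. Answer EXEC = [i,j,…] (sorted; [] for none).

EXEC = [1,2,4,5]

[0] flags=1001 → (cmp)
[1] flags=1001 MI?T → r3=0x64
[2] flags=1001 LS?T → r2=0x94
[3] flags=1000 → (cmp)
[4] flags=1000 LE?T → r1=0x2e
[5] flags=1000 VC?T → r2=0x58
[6] flags=1000 EQ?F → skip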